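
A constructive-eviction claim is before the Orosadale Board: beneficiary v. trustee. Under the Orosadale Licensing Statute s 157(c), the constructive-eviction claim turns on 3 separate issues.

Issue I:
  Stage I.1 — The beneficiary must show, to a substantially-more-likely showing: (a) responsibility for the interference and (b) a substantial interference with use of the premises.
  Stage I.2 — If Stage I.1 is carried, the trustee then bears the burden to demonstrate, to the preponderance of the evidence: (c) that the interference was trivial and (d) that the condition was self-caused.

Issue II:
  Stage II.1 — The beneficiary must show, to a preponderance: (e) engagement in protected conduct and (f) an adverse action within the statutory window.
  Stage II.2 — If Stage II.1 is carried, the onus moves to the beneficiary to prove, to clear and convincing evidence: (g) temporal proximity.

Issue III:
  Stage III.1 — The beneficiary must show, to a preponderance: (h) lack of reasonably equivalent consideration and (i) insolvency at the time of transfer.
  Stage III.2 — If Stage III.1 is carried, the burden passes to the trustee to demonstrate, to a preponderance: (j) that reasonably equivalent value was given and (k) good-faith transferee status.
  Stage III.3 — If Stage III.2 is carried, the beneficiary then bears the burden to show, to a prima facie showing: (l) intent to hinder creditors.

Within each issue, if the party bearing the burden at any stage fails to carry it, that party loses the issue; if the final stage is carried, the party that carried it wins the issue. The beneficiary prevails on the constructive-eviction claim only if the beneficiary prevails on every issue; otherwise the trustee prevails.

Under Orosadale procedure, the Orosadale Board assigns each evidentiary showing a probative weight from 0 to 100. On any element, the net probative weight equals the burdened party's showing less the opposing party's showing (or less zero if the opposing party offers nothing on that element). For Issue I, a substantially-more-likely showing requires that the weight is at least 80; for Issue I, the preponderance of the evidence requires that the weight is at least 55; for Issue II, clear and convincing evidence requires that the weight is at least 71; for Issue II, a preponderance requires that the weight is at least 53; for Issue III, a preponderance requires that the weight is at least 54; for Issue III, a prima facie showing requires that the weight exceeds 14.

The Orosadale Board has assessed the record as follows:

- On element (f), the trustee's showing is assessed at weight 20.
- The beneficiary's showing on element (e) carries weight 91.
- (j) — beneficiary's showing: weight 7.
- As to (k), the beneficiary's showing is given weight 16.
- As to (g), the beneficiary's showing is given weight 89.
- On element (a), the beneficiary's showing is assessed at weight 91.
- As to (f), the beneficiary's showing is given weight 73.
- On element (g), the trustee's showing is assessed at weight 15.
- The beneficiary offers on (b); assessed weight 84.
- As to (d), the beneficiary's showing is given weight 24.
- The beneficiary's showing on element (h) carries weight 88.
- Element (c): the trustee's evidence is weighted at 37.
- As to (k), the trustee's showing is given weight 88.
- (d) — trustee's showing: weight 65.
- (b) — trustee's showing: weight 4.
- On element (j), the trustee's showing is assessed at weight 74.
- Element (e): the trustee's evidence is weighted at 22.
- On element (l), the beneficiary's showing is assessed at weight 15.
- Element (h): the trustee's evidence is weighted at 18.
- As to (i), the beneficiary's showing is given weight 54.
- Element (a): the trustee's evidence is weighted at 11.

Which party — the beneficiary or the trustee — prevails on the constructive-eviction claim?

beneficiary

— Issue I —
Stage I.1 — burden on beneficiary; standard: a substantially-more-likely showing (weight is at least 80).
    (a): 91 − 11 = 80 ≥ 80 [met]
    (b): 84 − 4 = 80 ≥ 80 [met]
  Stage I.1 is satisfied; the onus moves to the trustee.
Stage I.2 — burden on trustee; standard: the preponderance of the evidence (weight is at least 55).
    (c): 37 < 55 [not met]
    (d): 65 − 24 = 41 < 55 [not met]
  Stage I.2 not carried; the trustee fails its burden.
So the beneficiary prevails on this issue.
— Issue II —
Stage II.1 (beneficiary, a preponderance, weight is at least 53): (e) net 91−22=69 ≥ 53 — meets; (f) net 73−20=53 ≥ 53 — meets.
  Stage II.1 is satisfied; the beneficiary continues to bear the burden.
Stage II.2 (beneficiary, clear and convincing evidence, weight is at least 71): (g) net 89−15=74 ≥ 71 — meets.
  Stage II.2 carried; the final stage is satisfied.
Every stage carried; the beneficiary prevails on this issue.
— Issue III —
Stage III.1 — burden on beneficiary; standard: a preponderance (weight is at least 54).
    (h): 88 − 18 = 70 ≥ 54 [met]
    (i): 54 ≥ 54 [met]
  The beneficiary carries Stage III.1; the trustee now bears the burden.
Stage III.2 — burden on trustee; standard: a preponderance (weight is at least 54).
    (j): 74 − 7 = 67 ≥ 54 [met]
    (k): 88 − 16 = 72 ≥ 54 [met]
  Stage III.2 is satisfied; the onus moves to the beneficiary.
Stage III.3 — burden on beneficiary; standard: a prima facie showing (weight exceeds 14).
    (l): 15 > 14 [met]
  All elements met at the final stage.
With every stage satisfied, the beneficiary prevails on this issue.
Per-issue: Issue I → beneficiary; Issue II → beneficiary; Issue III → beneficiary. The beneficiary must prevail on every issue; overall, the beneficiary prevails.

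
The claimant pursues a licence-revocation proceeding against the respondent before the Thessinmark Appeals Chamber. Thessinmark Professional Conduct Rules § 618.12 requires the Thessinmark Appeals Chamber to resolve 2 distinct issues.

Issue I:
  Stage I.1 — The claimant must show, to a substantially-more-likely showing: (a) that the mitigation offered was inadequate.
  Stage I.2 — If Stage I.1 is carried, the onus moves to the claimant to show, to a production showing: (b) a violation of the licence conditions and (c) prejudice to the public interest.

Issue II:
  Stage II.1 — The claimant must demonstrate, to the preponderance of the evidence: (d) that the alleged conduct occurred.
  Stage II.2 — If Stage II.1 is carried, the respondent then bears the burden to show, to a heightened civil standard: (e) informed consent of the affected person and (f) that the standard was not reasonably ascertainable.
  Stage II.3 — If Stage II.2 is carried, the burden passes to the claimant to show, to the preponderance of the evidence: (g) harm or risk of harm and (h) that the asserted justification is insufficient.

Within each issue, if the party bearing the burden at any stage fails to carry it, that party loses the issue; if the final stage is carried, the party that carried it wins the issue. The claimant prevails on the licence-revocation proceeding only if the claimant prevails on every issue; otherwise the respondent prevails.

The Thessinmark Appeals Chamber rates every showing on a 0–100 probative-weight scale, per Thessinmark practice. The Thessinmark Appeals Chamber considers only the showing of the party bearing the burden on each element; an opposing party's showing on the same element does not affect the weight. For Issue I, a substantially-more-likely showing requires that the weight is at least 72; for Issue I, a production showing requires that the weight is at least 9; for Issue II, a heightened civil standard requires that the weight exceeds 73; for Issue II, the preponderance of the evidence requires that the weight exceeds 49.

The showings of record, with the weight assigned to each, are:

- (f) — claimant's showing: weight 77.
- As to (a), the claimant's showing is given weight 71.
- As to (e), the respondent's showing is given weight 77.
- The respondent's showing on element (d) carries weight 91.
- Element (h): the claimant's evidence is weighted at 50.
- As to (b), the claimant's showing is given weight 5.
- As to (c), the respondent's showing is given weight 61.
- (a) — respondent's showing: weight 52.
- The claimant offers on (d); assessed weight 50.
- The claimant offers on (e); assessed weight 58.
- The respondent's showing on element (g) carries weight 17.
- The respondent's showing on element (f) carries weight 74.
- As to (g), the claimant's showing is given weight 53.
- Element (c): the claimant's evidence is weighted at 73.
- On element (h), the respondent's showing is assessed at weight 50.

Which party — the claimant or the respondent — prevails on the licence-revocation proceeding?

respondent

— Issue I —
Stage I.1 — burden on claimant; standard: a substantially-more-likely showing (weight is at least 72).
    (a): 71 (respondent's 52 disregarded) < 72 [not met]
  Stage I.1 not carried; the claimant fails its burden.
The respondent prevails on this issue.
— Issue II —
Stage II.1 — burden on claimant; standard: the preponderance of the evidence (weight exceeds 49).
    (d): 50 (respondent's 91 disregarded) > 49 [met]
  Stage II.1 is satisfied; the onus moves to the respondent.
Stage II.2 — burden on respondent; standard: a heightened civil standard (weight exceeds 73).
    (e): 77 (claimant's 58 disregarded) > 73 [met]
    (f): 74 (claimant's 77 disregarded) > 73 [met]
  All elements met. The burden passes to the claimant.
Stage II.3 — burden on claimant; standard: the preponderance of the evidence (weight exceeds 49).
    (g): 53 (respondent's 17 disregarded) > 49 [met]
    (h): 50 (respondent's 50 disregarded) > 49 [met]
  Stage II.3 carried; the final stage is satisfied.
Every stage carried; the claimant prevails on this issue.
Per-issue: Issue I → respondent; Issue II → claimant. The claimant must prevail on every issue; overall, the respondent prevails.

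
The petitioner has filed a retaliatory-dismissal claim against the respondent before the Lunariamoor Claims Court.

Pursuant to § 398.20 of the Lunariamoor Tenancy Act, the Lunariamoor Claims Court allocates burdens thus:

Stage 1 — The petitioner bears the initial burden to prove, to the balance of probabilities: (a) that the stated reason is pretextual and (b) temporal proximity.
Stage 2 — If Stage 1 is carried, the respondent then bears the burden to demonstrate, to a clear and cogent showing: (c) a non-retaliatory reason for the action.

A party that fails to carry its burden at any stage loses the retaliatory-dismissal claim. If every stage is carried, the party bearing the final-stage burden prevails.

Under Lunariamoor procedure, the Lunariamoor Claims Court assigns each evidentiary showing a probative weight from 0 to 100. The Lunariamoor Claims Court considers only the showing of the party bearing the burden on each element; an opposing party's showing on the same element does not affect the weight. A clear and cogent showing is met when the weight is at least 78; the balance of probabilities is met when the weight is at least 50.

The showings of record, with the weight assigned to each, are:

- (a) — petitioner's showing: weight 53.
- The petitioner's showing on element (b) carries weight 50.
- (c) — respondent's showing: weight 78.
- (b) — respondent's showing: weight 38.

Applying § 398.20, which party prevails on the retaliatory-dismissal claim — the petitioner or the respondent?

respondent

At Stage 1 the petitioner must meet the balance of probabilities (weight is at least 50): on (a) the weight is 53, ≥ 50, so (a) meets the standard; on (b) the weight is 50 (the respondent's 38 is given no effect), which does reach 50, so (b) meets the standard.
  Stage 1 carried; the burden shifts to the respondent.
At Stage 2 the respondent must meet a clear and cogent showing (weight is at least 78): on (c) the weight is 78, ≥ 78, so (c) meets the standard.
  Stage 2 carried; the final stage is satisfied.
With every stage satisfied, the respondent prevails.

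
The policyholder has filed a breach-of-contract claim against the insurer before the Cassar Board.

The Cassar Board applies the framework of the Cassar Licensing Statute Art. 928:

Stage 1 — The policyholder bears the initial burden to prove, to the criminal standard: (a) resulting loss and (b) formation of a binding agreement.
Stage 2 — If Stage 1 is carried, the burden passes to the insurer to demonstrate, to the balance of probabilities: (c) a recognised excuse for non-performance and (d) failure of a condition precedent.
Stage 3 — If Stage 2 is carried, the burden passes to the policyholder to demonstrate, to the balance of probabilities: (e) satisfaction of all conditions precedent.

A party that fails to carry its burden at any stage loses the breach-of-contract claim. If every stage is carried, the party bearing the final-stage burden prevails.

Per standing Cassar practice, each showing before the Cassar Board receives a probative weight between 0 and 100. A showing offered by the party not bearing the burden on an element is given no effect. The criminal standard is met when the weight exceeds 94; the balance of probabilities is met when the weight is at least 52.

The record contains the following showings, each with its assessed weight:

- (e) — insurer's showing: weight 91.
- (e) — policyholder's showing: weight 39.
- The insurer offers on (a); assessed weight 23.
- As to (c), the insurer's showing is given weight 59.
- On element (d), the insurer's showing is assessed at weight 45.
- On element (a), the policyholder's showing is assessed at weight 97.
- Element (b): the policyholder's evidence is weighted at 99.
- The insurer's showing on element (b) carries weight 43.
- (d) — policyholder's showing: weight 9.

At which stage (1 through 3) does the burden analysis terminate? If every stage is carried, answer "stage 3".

stage 2

At Stage 1 the policyholder must meet the criminal standard (weight exceeds 94): on (a) the weight is 97 (the insurer's 23 is given no effect), > 94, so (a) meets the standard; on (b) the weight is 99 (the insurer's 43 is given no effect), > 94, so (b) meets the standard.
  All elements met. The burden passes to the insurer.
At Stage 2 the insurer must meet the balance of probabilities (weight is at least 52): on (c) the weight is 59, which does reach 52, so (c) meets the standard; on (d) the weight is 45 (the policyholder's 9 is given no effect), which does not reach 52, so (d) does not meet the standard.
  The insurer does not carry Stage 2.
The analysis ends at Stage 2; the policyholder prevails.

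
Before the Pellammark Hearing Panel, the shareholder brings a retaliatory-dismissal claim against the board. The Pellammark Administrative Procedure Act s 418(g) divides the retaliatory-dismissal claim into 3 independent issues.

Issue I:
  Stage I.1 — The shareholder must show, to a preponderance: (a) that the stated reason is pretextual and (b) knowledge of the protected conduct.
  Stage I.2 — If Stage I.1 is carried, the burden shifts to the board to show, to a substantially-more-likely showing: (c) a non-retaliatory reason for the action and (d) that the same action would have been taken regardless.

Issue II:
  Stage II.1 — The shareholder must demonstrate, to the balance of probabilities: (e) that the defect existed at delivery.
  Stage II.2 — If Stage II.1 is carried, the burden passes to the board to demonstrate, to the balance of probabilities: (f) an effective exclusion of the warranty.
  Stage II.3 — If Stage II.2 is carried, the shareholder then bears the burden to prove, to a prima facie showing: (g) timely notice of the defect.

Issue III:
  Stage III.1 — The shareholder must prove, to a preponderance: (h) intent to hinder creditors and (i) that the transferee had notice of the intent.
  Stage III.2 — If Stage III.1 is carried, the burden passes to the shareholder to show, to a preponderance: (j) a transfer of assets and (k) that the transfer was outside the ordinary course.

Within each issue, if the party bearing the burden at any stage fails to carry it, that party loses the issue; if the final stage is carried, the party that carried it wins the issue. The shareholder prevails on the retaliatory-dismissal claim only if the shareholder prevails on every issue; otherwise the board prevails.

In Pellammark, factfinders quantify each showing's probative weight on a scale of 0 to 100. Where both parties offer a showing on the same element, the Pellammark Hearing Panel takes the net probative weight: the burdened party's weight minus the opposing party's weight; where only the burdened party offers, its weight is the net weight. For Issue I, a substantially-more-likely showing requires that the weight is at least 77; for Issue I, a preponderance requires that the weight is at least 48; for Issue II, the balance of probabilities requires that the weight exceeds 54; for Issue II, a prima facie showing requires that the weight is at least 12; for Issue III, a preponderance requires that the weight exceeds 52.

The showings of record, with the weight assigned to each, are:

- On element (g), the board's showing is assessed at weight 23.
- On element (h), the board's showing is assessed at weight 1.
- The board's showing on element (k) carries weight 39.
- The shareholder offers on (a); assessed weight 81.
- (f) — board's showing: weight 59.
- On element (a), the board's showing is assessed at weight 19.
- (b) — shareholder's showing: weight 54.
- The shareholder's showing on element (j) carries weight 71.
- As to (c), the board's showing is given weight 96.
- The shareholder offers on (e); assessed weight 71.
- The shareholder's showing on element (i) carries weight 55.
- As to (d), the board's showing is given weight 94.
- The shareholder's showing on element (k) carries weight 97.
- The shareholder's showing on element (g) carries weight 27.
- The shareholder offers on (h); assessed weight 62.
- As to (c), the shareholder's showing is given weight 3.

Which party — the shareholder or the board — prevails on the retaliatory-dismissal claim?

— Issue I —
At Stage I.1 the shareholder must meet a preponderance (weight is at least 48): on (a) the weight is 81 less the opposing 19 gives net 62, ≥ 48, so (a) meets the standard; on (b) the weight is 54, ≥ 48, so (b) meets the standard.
  Stage I.1 carried; the burden shifts to the board.
At Stage I.2 the board must meet a substantially-more-likely showing (weight is at least 77): on (c) the weight is 96 less the opposing 3 gives net 93, which does reach 77, so (c) meets the standard; on (d) the weight is 94, which does reach 77, so (d) meets the standard.
  All elements met at the final stage.
Every stage carried; the board prevails on this issue.
— Issue II —
At Stage II.1 the shareholder must meet the balance of probabilities (weight exceeds 54): on (e) the weight is 71, > 54, so (e) meets the standard.
  All elements met. The burden passes to the board.
At Stage II.2 the board must meet the balance of probabilities (weight exceeds 54): on (f) the weight is 59, which does exceed 54, so (f) meets the standard.
  All elements met. The burden passes to the shareholder.
At Stage II.3 the shareholder must meet a prima facie showing (weight is at least 12): on (g) the weight is 27 less the opposing 23 gives net 4, which does not reach 12, so (g) does not meet the standard.
  Stage II.3 not carried; the shareholder fails its burden.
The analysis ends at Stage II.3; the board prevails on this issue.
— Issue III —
Stage III.1 — burden on shareholder; standard: a preponderance (weight exceeds 52).
    (h): 62 − 1 = 61 > 52 [met]
    (i): 55 > 52 [met]
  Stage III.1 carried; the burden remains with the shareholder.
Stage III.2 — burden on shareholder; standard: a preponderance (weight exceeds 52).
    (j): 71 > 52 [met]
    (k): 97 − 39 = 58 > 52 [met]
  Stage III.2 carried; the final stage is satisfied.
Every stage carried; the shareholder prevails on this issue.
Per-issue: Issue I → board; Issue II → board; Issue III → shareholder. The shareholder must prevail on every issue; overall, the board prevails.

board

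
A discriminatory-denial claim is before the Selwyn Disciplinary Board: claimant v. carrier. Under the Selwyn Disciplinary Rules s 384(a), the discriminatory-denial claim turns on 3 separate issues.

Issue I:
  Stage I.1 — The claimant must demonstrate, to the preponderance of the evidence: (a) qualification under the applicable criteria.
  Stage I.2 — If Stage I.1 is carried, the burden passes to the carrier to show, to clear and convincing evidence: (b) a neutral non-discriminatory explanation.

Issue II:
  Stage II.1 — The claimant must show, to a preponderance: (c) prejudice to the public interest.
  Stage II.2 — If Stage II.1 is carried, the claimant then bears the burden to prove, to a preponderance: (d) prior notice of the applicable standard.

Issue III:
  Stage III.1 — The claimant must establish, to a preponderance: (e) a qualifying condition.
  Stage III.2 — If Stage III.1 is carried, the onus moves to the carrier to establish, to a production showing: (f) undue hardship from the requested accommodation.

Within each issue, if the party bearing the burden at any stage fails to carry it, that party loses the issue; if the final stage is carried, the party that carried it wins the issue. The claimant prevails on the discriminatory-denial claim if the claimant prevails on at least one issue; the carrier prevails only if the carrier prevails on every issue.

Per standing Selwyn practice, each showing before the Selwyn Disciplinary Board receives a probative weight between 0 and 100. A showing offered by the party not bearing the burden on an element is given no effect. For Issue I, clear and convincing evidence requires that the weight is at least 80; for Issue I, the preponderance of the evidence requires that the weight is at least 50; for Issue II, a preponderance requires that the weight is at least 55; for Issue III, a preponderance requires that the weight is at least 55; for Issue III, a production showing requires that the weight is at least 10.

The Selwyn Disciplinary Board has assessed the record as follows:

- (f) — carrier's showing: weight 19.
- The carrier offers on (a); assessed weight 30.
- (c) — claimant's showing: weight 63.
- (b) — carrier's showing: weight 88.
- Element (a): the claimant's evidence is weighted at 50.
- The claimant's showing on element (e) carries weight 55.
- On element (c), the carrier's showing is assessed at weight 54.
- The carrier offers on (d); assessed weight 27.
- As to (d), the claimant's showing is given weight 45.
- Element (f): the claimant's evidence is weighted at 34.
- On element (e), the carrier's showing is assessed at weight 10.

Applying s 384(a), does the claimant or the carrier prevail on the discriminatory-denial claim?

— Issue I —
Stage I.1 (claimant, the preponderance of the evidence, weight is at least 50): (a) 50 (carrier's 30 disregarded) ≥ 50 — meets.
  Stage I.1 carried; the burden shifts to the carrier.
Stage I.2 (carrier, clear and convincing evidence, weight is at least 80): (b) 88 ≥ 80 — meets.
  The carrier carries the last stage.
With every stage satisfied, the carrier prevails on this issue.
— Issue II —
At Stage II.1 the claimant must meet a preponderance (weight is at least 55): on (c) the weight is 63 (the carrier's 54 is given no effect), which does reach 55, so (c) meets the standard.
  All elements met. The claimant retains the burden for Stage II.2.
At Stage II.2 the claimant must meet a preponderance (weight is at least 55): on (d) the weight is 45 (the carrier's 27 is given no effect), which does not reach 55, so (d) does not meet the standard.
  Stage II.2 not carried; the claimant fails its burden.
So the carrier prevails on this issue.
— Issue III —
Stage III.1 (claimant, a preponderance, weight is at least 55): (e) 55 (carrier's 10 disregarded) ≥ 55 — meets.
  All elements met. The burden passes to the carrier.
Stage III.2 (carrier, a production showing, weight is at least 10): (f) 19 (claimant's 34 disregarded) ≥ 10 — meets.
  Stage III.2 carried; the final stage is satisfied.
All stages carried — the carrier prevails on this issue.
Per-issue: Issue I → carrier; Issue II → carrier; Issue III → carrier. The claimant must prevail on at least one issue; overall, the carrier prevails.

carrier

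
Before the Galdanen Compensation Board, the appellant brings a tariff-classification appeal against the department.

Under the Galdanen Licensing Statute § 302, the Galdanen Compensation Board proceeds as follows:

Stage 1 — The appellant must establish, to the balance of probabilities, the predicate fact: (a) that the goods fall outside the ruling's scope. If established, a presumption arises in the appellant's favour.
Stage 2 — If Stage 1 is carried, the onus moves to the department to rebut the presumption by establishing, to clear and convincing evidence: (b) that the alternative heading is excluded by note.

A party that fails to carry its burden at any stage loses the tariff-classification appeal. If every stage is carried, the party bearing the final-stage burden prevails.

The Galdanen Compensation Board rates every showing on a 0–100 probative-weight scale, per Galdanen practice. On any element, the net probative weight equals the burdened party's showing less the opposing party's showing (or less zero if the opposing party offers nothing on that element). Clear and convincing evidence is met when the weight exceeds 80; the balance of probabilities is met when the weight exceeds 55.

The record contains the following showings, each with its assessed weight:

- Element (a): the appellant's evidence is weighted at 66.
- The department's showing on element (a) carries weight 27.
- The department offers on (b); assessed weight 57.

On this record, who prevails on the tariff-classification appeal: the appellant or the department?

Stage 1 — burden on appellant; standard: the balance of probabilities (weight exceeds 55).
    (a): 66 − 27 = 39 ≤ 55 [not met]
  Stage 1 not carried; the appellant fails its burden.
So the department prevails.

department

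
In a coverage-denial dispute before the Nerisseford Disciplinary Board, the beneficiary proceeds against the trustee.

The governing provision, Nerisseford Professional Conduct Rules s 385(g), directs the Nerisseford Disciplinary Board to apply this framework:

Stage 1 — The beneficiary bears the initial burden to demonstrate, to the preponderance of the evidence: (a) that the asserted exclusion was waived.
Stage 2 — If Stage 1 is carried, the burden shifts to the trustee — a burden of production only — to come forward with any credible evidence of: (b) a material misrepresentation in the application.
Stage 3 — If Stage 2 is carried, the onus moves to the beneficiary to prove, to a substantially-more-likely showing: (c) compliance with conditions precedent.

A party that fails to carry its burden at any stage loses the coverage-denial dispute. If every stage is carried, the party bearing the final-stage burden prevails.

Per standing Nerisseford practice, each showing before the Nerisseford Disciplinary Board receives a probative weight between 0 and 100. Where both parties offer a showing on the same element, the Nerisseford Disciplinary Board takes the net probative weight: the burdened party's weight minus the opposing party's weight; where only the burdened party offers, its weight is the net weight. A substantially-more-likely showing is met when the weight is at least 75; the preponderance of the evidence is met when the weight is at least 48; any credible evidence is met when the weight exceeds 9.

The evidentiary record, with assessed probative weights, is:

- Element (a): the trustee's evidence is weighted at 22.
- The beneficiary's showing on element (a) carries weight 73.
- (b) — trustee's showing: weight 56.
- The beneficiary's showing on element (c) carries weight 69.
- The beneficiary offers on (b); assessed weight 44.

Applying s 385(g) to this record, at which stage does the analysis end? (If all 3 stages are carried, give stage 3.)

At Stage 1 the beneficiary must meet the preponderance of the evidence (weight is at least 48): on (a) the weight is 73 less the opposing 22 gives net 51, ≥ 48, so (a) meets the standard.
  The beneficiary carries Stage 1; the trustee now bears the burden.
At Stage 2 the trustee must meet any credible evidence (weight exceeds 9): on (b) the weight is 56 less the opposing 44 gives net 12, which does exceed 9, so (b) meets the standard.
  Stage 2 is satisfied; the onus moves to the beneficiary.
At Stage 3 the beneficiary must meet a substantially-more-likely showing (weight is at least 75): on (c) the weight is 69, < 75, so (c) does not meet the standard.
  The beneficiary does not carry Stage 3.
So the trustee prevails.

stage 3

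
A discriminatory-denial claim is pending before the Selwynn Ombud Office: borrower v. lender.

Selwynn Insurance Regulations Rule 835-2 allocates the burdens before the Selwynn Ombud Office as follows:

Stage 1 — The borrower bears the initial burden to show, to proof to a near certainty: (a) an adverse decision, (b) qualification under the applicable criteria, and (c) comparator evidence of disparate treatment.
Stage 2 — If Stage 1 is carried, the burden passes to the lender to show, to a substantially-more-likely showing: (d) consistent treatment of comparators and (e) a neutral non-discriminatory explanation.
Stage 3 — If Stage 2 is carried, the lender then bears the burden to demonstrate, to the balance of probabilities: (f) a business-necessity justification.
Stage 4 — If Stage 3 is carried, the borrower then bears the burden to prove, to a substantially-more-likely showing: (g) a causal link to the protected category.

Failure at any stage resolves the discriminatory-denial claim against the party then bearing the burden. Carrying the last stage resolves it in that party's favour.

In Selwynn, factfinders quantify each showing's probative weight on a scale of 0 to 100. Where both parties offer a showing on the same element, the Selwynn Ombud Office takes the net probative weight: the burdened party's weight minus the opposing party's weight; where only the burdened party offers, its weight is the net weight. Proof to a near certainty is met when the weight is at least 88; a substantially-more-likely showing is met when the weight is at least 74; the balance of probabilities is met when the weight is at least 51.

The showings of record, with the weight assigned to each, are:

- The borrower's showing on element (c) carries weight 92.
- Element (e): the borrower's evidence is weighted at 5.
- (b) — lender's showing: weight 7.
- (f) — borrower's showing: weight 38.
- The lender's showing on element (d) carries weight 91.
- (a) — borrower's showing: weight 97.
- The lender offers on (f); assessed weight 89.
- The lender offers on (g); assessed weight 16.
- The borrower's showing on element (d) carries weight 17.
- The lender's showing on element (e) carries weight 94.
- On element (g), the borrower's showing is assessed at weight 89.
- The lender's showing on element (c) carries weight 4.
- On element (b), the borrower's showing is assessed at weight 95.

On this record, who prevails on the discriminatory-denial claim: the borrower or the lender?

Stage 1 (borrower, proof to a near certainty, weight is at least 88): (a) 97 ≥ 88 — meets; (b) net 95−7=88 ≥ 88 — meets; (c) net 92−4=88 ≥ 88 — meets.
  Stage 1 carried; the burden shifts to the lender.
Stage 2 (lender, a substantially-more-likely showing, weight is at least 74): (d) net 91−17=74 ≥ 74 — meets; (e) net 94−5=89 ≥ 74 — meets.
  Stage 2 carried; the burden remains with the lender.
Stage 3 (lender, the balance of probabilities, weight is at least 51): (f) net 89−38=51 ≥ 51 — meets.
  Stage 3 is satisfied; the onus moves to the borrower.
Stage 4 (borrower, a substantially-more-likely showing, weight is at least 74): (g) net 89−16=73 < 74 — fails.
  Stage 4 not carried; the borrower fails its burden.
So the lender prevails.

lender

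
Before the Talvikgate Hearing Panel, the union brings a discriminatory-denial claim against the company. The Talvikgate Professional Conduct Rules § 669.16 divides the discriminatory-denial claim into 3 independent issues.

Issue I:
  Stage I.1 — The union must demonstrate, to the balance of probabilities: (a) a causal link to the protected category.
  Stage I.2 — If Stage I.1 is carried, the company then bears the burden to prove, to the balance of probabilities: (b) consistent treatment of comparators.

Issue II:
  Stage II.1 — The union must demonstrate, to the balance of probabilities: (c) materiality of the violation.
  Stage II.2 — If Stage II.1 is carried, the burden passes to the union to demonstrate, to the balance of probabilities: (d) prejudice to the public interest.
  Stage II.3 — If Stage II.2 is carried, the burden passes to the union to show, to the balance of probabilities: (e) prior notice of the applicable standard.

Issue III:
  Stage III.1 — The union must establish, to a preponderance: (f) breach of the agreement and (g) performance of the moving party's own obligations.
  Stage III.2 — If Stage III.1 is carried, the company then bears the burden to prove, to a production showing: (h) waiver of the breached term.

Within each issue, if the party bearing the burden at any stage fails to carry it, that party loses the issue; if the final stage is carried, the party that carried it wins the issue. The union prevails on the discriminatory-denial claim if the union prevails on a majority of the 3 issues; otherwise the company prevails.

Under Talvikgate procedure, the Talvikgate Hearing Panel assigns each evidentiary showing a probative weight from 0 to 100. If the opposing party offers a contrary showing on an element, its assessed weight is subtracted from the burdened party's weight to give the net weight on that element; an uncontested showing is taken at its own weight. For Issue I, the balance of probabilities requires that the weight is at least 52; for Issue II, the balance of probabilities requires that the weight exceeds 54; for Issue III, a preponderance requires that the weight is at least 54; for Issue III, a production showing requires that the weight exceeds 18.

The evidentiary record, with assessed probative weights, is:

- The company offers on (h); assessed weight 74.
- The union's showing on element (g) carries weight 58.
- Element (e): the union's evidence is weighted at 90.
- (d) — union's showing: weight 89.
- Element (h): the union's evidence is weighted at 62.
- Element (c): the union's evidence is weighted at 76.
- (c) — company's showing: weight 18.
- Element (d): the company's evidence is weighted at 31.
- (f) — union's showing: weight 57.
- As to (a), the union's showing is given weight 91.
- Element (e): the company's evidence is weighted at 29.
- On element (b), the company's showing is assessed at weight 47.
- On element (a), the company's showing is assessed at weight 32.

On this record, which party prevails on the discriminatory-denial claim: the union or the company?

union

— Issue I —
At Stage I.1 the union must meet the balance of probabilities (weight is at least 52): on (a) the weight is 91 less the opposing 32 gives net 59, which does reach 52, so (a) meets the standard.
  The union carries Stage I.1; the company now bears the burden.
At Stage I.2 the company must meet the balance of probabilities (weight is at least 52): on (b) the weight is 47, which does not reach 52, so (b) does not meet the standard.
  Stage I.2 not carried; the company fails its burden.
The union prevails on this issue.
— Issue II —
At Stage II.1 the union must meet the balance of probabilities (weight exceeds 54): on (c) the weight is 76 less the opposing 18 gives net 58, > 54, so (c) meets the standard.
  Stage II.1 is satisfied; the union continues to bear the burden.
At Stage II.2 the union must meet the balance of probabilities (weight exceeds 54): on (d) the weight is 89 less the opposing 31 gives net 58, which does exceed 54, so (d) meets the standard.
  Stage II.2 is satisfied; the union continues to bear the burden.
At Stage II.3 the union must meet the balance of probabilities (weight exceeds 54): on (e) the weight is 90 less the opposing 29 gives net 61, which does exceed 54, so (e) meets the standard.
  The union carries the last stage.
All stages carried — the union prevails on this issue.
— Issue III —
Stage III.1 (union, a preponderance, weight is at least 54): (f) 57 ≥ 54 — meets; (g) 58 ≥ 54 — meets.
  Stage III.1 is satisfied; the onus moves to the company.
Stage III.2 (company, a production showing, weight exceeds 18): (h) net 74−62=12 ≤ 18 — fails.
  The company does not carry Stage III.2.
The union prevails on this issue.
Per-issue: Issue I → union; Issue II → union; Issue III → union. The union must prevail on a majority of issues; overall, the union prevails.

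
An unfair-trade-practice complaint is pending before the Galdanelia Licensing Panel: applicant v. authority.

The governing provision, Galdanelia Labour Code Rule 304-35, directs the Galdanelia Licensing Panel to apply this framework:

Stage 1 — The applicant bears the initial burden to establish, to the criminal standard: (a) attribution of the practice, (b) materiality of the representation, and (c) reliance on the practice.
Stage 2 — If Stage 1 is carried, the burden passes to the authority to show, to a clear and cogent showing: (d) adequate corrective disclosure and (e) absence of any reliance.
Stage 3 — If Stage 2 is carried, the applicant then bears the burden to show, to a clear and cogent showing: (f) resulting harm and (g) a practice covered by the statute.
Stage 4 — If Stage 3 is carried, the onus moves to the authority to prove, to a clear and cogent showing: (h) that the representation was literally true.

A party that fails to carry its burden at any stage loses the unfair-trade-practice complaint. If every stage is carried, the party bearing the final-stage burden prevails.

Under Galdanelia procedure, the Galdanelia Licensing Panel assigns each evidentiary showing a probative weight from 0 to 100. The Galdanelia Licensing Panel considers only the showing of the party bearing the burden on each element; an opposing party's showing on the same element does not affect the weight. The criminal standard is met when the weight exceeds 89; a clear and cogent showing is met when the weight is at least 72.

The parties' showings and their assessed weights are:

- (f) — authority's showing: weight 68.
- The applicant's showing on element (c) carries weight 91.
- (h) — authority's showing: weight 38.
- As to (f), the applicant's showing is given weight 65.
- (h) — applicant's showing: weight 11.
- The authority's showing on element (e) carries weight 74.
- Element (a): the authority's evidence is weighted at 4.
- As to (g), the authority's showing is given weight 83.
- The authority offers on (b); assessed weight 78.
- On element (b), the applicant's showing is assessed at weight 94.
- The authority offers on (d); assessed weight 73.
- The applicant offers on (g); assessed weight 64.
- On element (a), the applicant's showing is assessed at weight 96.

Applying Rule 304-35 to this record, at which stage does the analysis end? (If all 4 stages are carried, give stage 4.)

stage 3

Stage 1 (applicant, the criminal standard, weight exceeds 89): (a) 96 (authority's 4 disregarded) > 89 — meets; (b) 94 (authority's 78 disregarded) > 89 — meets; (c) 91 > 89 — meets.
  Stage 1 is satisfied; the onus moves to the authority.
Stage 2 (authority, a clear and cogent showing, weight is at least 72): (d) 73 ≥ 72 — meets; (e) 74 ≥ 72 — meets.
  Stage 2 carried; the burden shifts to the applicant.
Stage 3 (applicant, a clear and cogent showing, weight is at least 72): (f) 65 (authority's 68 disregarded) < 72 — fails; (g) 64 (authority's 83 disregarded) < 72 — fails.
  Stage 3 not carried; the applicant fails its burden.
The authority prevails.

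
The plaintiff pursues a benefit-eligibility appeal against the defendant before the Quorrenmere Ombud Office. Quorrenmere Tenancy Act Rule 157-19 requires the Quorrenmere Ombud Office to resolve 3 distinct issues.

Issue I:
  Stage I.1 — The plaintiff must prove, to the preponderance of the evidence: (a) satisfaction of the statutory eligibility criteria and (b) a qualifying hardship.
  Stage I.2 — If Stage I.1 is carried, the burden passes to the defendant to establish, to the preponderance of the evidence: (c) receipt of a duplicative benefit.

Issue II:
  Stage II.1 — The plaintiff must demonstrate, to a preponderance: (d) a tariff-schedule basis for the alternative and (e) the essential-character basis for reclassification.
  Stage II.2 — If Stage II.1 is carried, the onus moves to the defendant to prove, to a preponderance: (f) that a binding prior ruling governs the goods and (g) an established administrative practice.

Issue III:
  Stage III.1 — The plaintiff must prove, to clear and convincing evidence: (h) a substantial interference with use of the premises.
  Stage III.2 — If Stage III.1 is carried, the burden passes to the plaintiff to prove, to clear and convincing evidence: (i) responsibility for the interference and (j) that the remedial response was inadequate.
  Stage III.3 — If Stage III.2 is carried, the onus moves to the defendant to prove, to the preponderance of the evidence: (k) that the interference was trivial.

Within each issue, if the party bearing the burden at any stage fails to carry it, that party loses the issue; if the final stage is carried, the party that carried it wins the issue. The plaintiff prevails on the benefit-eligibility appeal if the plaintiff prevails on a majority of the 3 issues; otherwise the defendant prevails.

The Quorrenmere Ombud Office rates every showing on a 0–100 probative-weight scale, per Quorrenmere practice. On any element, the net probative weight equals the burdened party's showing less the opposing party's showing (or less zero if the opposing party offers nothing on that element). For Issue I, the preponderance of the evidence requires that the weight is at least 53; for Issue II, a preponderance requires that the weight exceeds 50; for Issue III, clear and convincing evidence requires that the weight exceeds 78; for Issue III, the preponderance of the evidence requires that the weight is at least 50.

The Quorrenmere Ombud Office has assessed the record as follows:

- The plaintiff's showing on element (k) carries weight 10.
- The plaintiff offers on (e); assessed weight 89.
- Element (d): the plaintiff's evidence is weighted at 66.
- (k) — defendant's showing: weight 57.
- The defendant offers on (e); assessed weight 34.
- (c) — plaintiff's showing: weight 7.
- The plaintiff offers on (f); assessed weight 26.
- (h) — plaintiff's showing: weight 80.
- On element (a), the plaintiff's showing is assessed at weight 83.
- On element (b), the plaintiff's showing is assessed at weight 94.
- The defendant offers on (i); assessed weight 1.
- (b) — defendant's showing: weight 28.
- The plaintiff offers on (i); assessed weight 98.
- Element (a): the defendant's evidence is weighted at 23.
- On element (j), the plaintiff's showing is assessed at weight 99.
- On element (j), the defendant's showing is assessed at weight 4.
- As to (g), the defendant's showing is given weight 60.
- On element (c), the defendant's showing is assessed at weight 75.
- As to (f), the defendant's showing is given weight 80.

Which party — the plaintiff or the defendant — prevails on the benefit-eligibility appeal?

— Issue I —
Stage I.1 — burden on plaintiff; standard: the preponderance of the evidence (weight is at least 53).
    (a): 83 − 23 = 60 ≥ 53 [met]
    (b): 94 − 28 = 66 ≥ 53 [met]
  The plaintiff carries Stage I.1; the defendant now bears the burden.
Stage I.2 — burden on defendant; standard: the preponderance of the evidence (weight is at least 53).
    (c): 75 − 7 = 68 ≥ 53 [met]
  All elements met at the final stage.
Every stage carried; the defendant prevails on this issue.
— Issue II —
Stage II.1 (plaintiff, a preponderance, weight exceeds 50): (d) 66 > 50 — meets; (e) net 89−34=55 > 50 — meets.
  Stage II.1 is satisfied; the onus moves to the defendant.
Stage II.2 (defendant, a preponderance, weight exceeds 50): (f) net 80−26=54 > 50 — meets; (g) 60 > 50 — meets.
  The defendant carries the last stage.
All stages carried — the defendant prevails on this issue.
— Issue III —
At Stage III.1 the plaintiff must meet clear and convincing evidence (weight exceeds 78): on (h) the weight is 80, which does exceed 78, so (h) meets the standard.
  All elements met. The plaintiff retains the burden for Stage III.2.
At Stage III.2 the plaintiff must meet clear and convincing evidence (weight exceeds 78): on (i) the weight is 98 less the opposing 1 gives net 97, > 78, so (i) meets the standard; on (j) the weight is 99 less the opposing 4 gives net 95, > 78, so (j) meets the standard.
  Stage III.2 is satisfied; the onus moves to the defendant.
At Stage III.3 the defendant must meet the preponderance of the evidence (weight is at least 50): on (k) the weight is 57 less the opposing 10 gives net 47, which does not reach 50, so (k) does not meet the standard.
  Stage III.3 not carried; the defendant fails its burden.
The analysis ends at Stage III.3; the plaintiff prevails on this issue.
Per-issue: Issue I → defendant; Issue II → defendant; Issue III → plaintiff. The plaintiff must prevail on a majority of issues; overall, the defendant prevails.

defendant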